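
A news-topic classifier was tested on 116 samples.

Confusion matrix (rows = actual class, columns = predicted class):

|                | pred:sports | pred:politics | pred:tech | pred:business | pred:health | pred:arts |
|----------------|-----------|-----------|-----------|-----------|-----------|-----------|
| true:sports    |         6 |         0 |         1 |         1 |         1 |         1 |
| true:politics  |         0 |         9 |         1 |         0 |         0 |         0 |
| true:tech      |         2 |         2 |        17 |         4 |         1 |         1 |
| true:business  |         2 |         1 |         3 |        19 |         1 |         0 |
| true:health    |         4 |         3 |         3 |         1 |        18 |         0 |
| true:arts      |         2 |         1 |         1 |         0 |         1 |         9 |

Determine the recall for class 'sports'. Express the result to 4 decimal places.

One-vs-rest for 'sports': TP = diagonal; FP = other classes predicted 'sports'; FN = 'sports' predicted as other.
recall = TP/(TP+FN).
sports: TP=6, FN=0+1+1+1+1=4 → 6/10 = 0.60000

0.6000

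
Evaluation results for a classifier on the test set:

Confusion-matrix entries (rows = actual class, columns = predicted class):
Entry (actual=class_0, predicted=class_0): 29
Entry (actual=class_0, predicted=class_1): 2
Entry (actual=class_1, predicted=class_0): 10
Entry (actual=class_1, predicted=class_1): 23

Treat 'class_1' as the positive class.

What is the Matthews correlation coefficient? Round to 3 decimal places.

0.648

MCC = (TP·TN − FP·FN) / √((TP+FP)(TP+FN)(TN+FP)(TN+FN))
Numerator = 23·29 − 2·10 = 647
Denominator = √(25·33·31·39) = √997425 = 998.7117
MCC = 647 / 998.7117 = 0.648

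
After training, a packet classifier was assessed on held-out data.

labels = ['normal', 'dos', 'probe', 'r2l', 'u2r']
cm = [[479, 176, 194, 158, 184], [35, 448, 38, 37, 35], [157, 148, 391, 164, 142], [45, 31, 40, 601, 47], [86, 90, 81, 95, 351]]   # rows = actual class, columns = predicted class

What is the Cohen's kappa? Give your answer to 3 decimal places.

0.419

Observed agreement pₒ = trace/N = 2270/4253 = 0.5337
Expected agreement pₑ = Σ (rowᵢ·colᵢ)/N² = (1191·802 + 593·893 + 1002·744 + 764·1055 + 703·759)/4253² = 0.1974
κ = (pₒ − pₑ)/(1 − pₑ) = (0.5337 − 0.1974)/(1 − 0.1974) = 0.419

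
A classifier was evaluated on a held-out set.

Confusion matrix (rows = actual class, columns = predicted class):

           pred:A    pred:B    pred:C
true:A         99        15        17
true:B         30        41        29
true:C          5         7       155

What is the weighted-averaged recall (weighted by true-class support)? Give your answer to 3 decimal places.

0.741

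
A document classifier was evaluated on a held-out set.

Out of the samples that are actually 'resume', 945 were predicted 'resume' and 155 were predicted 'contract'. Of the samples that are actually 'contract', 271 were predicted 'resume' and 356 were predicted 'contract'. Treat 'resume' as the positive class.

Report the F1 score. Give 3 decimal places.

0.816

Precision = TP/(TP+FP) = 945/1216 = 0.7771
Recall = TP/(TP+FN) = 945/1100 = 0.8591
F1 = 2·TP/(2·TP+FP+FN) = 1890/2316 = 0.816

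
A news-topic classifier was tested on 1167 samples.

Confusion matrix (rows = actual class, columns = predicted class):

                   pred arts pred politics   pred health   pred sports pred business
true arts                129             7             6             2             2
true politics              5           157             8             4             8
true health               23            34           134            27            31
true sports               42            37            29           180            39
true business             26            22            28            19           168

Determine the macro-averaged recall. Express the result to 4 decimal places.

Per-class recall (TP/(TP+FN)):
  arts: TP=129, FN=7+6+2+2=17 → 129/146 = 0.88356
  politics: TP=157, FN=5+8+4+8=25 → 157/182 = 0.86264
  health: TP=134, FN=23+34+27+31=115 → 134/249 = 0.53815
  sports: TP=180, FN=42+37+29+39=147 → 180/327 = 0.55046
  business: TP=168, FN=26+22+28+19=95 → 168/263 = 0.63878
Macro-recall = mean = (0.88356 + 0.86264 + 0.53815 + 0.55046 + 0.63878) / 5 = 0.6947

0.6947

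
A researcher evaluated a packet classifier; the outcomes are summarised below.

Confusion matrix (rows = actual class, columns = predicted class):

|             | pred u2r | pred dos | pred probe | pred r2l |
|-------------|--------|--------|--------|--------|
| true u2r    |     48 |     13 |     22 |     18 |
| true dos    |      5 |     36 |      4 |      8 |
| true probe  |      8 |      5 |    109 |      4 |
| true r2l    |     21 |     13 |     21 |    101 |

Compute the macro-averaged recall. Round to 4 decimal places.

0.6668

Per-class recall (TP/(TP+FN)):
  u2r: TP=48, FN=13+22+18=53 → 48/101 = 0.47525
  dos: TP=36, FN=5+4+8=17 → 36/53 = 0.67925
  probe: TP=109, FN=8+5+4=17 → 109/126 = 0.86508
  r2l: TP=101, FN=21+13+21=55 → 101/156 = 0.64744
Macro-recall = mean = (0.47525 + 0.67925 + 0.86508 + 0.64744) / 4 = 0.6668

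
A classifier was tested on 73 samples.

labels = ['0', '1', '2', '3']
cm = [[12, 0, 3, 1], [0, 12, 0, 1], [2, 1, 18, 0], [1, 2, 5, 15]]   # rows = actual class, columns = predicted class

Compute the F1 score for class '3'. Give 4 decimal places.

0.7500

F1 score = 2·TP/(2·TP+FP+FN).
3: TP=15, FP=1+1+0=2, FN=1+2+5=8 → 30/40 = 0.75000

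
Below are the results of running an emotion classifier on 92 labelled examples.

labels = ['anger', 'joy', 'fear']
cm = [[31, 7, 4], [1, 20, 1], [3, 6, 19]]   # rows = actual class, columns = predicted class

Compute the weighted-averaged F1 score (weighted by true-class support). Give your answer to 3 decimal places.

0.764

Per-class F1 score (2·TP/(2·TP+FP+FN)):
  anger: TP=31, FP=1+3=4, FN=7+4=11 → 62/77 = 0.8052
  joy: TP=20, FP=7+6=13, FN=1+1=2 → 40/55 = 0.7273
  fear: TP=19, FP=4+1=5, FN=3+6=9 → 38/52 = 0.7308
Weighted-F1 score = Σ (supportᵢ/N)·F1 scoreᵢ with N=92: (42/92)·0.8052 + (22/92)·0.7273 + (28/92)·0.7308 = 0.764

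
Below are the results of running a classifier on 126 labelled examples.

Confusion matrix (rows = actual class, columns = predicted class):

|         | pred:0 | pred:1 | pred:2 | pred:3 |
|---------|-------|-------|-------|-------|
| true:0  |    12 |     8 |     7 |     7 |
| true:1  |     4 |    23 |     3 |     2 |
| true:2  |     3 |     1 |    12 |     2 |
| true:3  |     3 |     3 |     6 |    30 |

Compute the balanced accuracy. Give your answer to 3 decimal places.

Balanced accuracy = mean of per-class recall.
  0: recall = 12/34 = 0.3529
  1: recall = 23/32 = 0.7188
  2: recall = 12/18 = 0.6667
  3: recall = 30/42 = 0.7143
Mean = (0.3529 + 0.7188 + 0.6667 + 0.7143) / 4 = 0.613

0.613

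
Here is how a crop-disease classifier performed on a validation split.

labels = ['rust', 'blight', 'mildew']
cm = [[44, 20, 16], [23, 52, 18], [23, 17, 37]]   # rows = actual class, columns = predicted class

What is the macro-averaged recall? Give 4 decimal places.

Per-class recall (TP/(TP+FN)):
  rust: TP=44, FN=20+16=36 → 44/80 = 0.55000
  blight: TP=52, FN=23+18=41 → 52/93 = 0.55914
  mildew: TP=37, FN=23+17=40 → 37/77 = 0.48052
Macro-recall = mean = (0.55000 + 0.55914 + 0.48052) / 3 = 0.5299

0.5299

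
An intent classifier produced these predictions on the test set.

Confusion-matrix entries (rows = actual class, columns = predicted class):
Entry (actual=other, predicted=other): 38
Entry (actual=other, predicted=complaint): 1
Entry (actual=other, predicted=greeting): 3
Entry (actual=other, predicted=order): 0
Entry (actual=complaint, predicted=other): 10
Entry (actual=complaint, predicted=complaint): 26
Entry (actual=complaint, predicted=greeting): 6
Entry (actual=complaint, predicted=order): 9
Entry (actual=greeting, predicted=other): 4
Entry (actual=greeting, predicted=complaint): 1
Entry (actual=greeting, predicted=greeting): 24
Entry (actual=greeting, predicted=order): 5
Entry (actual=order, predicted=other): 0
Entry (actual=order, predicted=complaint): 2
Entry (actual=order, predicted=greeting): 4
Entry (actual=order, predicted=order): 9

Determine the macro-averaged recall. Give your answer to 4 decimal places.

0.6801

Per-class recall (TP/(TP+FN)):
  other: TP=38, FN=1+3+0=4 → 38/42 = 0.90476
  complaint: TP=26, FN=10+6+9=25 → 26/51 = 0.50980
  greeting: TP=24, FN=4+1+5=10 → 24/34 = 0.70588
  order: TP=9, FN=0+2+4=6 → 9/15 = 0.60000
Macro-recall = mean = (0.90476 + 0.50980 + 0.70588 + 0.60000) / 4 = 0.6801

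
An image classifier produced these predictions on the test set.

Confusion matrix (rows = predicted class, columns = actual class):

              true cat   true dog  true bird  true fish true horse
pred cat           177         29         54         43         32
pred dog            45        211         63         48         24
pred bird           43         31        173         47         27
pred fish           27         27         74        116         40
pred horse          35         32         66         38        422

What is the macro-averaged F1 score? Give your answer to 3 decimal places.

0.545

Per-class F1 score (2·TP/(2·TP+FP+FN)):
  cat: TP=177, FP=29+54+43+32=158, FN=45+43+27+35=150 → 354/662 = 0.5347
  dog: TP=211, FP=45+63+48+24=180, FN=29+31+27+32=119 → 422/721 = 0.5853
  bird: TP=173, FP=43+31+47+27=148, FN=54+63+74+66=257 → 346/751 = 0.4607
  fish: TP=116, FP=27+27+74+40=168, FN=43+48+47+38=176 → 232/576 = 0.4028
  horse: TP=422, FP=35+32+66+38=171, FN=32+24+27+40=123 → 844/1138 = 0.7417
Macro-F1 score = mean = (0.5347 + 0.5853 + 0.4607 + 0.4028 + 0.7417) / 5 = 0.545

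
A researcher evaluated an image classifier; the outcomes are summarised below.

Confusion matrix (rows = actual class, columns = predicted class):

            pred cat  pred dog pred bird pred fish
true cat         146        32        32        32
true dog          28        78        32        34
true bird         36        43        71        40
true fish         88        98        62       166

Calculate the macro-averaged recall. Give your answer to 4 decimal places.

Per-class recall (TP/(TP+FN)):
  cat: TP=146, FN=32+32+32=96 → 146/242 = 0.60331
  dog: TP=78, FN=28+32+34=94 → 78/172 = 0.45349
  bird: TP=71, FN=36+43+40=119 → 71/190 = 0.37368
  fish: TP=166, FN=88+98+62=248 → 166/414 = 0.40097
Macro-recall = mean = (0.60331 + 0.45349 + 0.37368 + 0.40097) / 4 = 0.4579

0.4579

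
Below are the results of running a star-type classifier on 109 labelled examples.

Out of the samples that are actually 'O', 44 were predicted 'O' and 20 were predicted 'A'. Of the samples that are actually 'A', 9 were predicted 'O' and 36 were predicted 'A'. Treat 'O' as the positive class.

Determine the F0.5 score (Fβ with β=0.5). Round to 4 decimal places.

Fβ = (1+β²)·TP / ((1+β²)·TP + β²·FN + FP), with β²=1/4
= 1.25·44 / (1.25·44 + 0.25·20 + 9) = 0.7971

0.7971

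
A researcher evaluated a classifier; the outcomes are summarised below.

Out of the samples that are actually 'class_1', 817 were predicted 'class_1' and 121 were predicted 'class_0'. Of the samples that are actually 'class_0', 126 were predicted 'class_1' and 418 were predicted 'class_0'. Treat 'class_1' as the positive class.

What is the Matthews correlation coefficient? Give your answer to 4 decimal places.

0.6406

MCC = (TP·TN − FP·FN) / √((TP+FP)(TP+FN)(TN+FP)(TN+FN))
Numerator = 817·418 − 126·121 = 326260
Denominator = √(943·938·544·539) = √259359521344 = 509273.5231
MCC = 326260 / 509273.5231 = 0.6406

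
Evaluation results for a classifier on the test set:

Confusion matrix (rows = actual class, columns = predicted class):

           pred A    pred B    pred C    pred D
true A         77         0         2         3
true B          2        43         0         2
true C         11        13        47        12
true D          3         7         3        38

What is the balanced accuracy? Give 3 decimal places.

0.791

Balanced accuracy = mean of per-class recall.
  A: recall = 77/82 = 0.9390
  B: recall = 43/47 = 0.9149
  C: recall = 47/83 = 0.5663
  D: recall = 38/51 = 0.7451
Mean = (0.9390 + 0.9149 + 0.5663 + 0.7451) / 4 = 0.791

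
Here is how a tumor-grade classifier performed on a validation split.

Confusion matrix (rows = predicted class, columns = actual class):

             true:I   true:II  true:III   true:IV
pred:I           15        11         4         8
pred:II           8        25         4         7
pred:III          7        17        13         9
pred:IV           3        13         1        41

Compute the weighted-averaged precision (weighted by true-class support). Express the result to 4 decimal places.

Per-class precision (TP/(TP+FP)):
  I: TP=15, FP=11+4+8=23 → 15/38 = 0.39474
  II: TP=25, FP=8+4+7=19 → 25/44 = 0.56818
  III: TP=13, FP=7+17+9=33 → 13/46 = 0.28261
  IV: TP=41, FP=3+13+1=17 → 41/58 = 0.70690
Weighted-precision = Σ (supportᵢ/N)·precisionᵢ with N=186: (33/186)·0.39474 + (66/186)·0.56818 + (22/186)·0.28261 + (65/186)·0.70690 = 0.5521

0.5521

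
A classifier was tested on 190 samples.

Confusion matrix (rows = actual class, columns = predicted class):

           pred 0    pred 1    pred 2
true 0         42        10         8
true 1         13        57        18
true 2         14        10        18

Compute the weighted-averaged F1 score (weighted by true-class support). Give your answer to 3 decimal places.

Per-class F1 score (2·TP/(2·TP+FP+FN)):
  0: TP=42, FP=13+14=27, FN=10+8=18 → 84/129 = 0.6512
  1: TP=57, FP=10+10=20, FN=13+18=31 → 114/165 = 0.6909
  2: TP=18, FP=8+18=26, FN=14+10=24 → 36/86 = 0.4186
Weighted-F1 score = Σ (supportᵢ/N)·F1 scoreᵢ with N=190: (60/190)·0.6512 + (88/190)·0.6909 + (42/190)·0.4186 = 0.618

0.618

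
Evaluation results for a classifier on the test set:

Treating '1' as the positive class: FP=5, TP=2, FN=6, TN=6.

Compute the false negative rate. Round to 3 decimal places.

FNR = FN/(FN+TP) = 6/(6+2) = 0.750

0.750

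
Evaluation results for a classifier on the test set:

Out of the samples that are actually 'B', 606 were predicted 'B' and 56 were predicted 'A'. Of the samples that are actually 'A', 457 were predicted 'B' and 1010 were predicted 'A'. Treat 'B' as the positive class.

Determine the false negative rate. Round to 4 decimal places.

0.0846

FNR = FN/(FN+TP) = 56/(56+606) = 0.0846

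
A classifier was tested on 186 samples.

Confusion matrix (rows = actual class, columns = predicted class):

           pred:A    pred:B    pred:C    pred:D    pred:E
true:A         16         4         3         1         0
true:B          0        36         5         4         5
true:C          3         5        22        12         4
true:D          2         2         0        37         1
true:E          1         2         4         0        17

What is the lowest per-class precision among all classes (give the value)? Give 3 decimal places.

Per-class precision (TP/(TP+FP)):
  A: TP=16, FP=0+3+2+1=6 → 16/22 = 0.7273
  B: TP=36, FP=4+5+2+2=13 → 36/49 = 0.7347
  C: TP=22, FP=3+5+0+4=12 → 22/34 = 0.6471
  D: TP=37, FP=1+4+12+0=17 → 37/54 = 0.6852
  E: TP=17, FP=0+5+4+1=10 → 17/27 = 0.6296
Lowest is class 'E' with precision = 0.630.

0.630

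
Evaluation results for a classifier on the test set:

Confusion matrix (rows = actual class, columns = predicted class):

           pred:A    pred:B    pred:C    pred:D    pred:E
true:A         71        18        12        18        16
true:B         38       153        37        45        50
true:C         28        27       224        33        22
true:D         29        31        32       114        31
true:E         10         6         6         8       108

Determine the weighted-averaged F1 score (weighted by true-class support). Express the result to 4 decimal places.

Per-class F1 score (2·TP/(2·TP+FP+FN)):
  A: TP=71, FP=38+28+29+10=105, FN=18+12+18+16=64 → 142/311 = 0.45659
  B: TP=153, FP=18+27+31+6=82, FN=38+37+45+50=170 → 306/558 = 0.54839
  C: TP=224, FP=12+37+32+6=87, FN=28+27+33+22=110 → 448/645 = 0.69457
  D: TP=114, FP=18+45+33+8=104, FN=29+31+32+31=123 → 228/455 = 0.50110
  E: TP=108, FP=16+50+22+31=119, FN=10+6+6+8=30 → 216/365 = 0.59178
Weighted-F1 score = Σ (supportᵢ/N)·F1 scoreᵢ with N=1167: (135/1167)·0.45659 + (323/1167)·0.54839 + (334/1167)·0.69457 + (237/1167)·0.50110 + (138/1167)·0.59178 = 0.5751

0.5751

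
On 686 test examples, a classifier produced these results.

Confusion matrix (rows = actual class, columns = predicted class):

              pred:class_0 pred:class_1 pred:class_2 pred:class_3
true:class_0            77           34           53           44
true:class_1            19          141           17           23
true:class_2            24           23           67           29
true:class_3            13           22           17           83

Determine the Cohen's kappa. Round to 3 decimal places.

0.382

Observed agreement pₒ = trace/N = 368/686 = 0.5364
Expected agreement pₑ = Σ (rowᵢ·colᵢ)/N² = (208·133 + 200·220 + 143·154 + 135·179)/686² = 0.2504
κ = (pₒ − pₑ)/(1 − pₑ) = (0.5364 − 0.2504)/(1 − 0.2504) = 0.382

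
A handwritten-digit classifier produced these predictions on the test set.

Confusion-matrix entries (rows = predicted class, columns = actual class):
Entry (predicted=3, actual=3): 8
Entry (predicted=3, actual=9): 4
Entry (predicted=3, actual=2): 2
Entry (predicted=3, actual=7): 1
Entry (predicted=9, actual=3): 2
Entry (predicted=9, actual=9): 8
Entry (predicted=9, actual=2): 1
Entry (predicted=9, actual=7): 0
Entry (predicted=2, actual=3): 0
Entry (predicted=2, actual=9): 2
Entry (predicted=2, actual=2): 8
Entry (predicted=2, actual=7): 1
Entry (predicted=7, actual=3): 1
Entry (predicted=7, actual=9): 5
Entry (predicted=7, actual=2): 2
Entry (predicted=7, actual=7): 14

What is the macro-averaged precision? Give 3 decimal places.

0.656

Per-class precision (TP/(TP+FP)):
  3: TP=8, FP=4+2+1=7 → 8/15 = 0.5333
  9: TP=8, FP=2+1+0=3 → 8/11 = 0.7273
  2: TP=8, FP=0+2+1=3 → 8/11 = 0.7273
  7: TP=14, FP=1+5+2=8 → 14/22 = 0.6364
Macro-precision = mean = (0.5333 + 0.7273 + 0.7273 + 0.6364) / 4 = 0.656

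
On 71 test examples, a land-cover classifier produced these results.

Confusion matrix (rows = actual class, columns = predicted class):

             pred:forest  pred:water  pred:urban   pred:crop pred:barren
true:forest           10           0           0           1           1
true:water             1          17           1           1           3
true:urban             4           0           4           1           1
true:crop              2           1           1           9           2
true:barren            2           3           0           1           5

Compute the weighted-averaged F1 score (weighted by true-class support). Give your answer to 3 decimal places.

Per-class F1 score (2·TP/(2·TP+FP+FN)):
  forest: TP=10, FP=1+4+2+2=9, FN=0+0+1+1=2 → 20/31 = 0.6452
  water: TP=17, FP=0+0+1+3=4, FN=1+1+1+3=6 → 34/44 = 0.7727
  urban: TP=4, FP=0+1+1+0=2, FN=4+0+1+1=6 → 8/16 = 0.5000
  crop: TP=9, FP=1+1+1+1=4, FN=2+1+1+2=6 → 18/28 = 0.6429
  barren: TP=5, FP=1+3+1+2=7, FN=2+3+0+1=6 → 10/23 = 0.4348
Weighted-F1 score = Σ (supportᵢ/N)·F1 scoreᵢ with N=71: (12/71)·0.6452 + (23/71)·0.7727 + (10/71)·0.5000 + (15/71)·0.6429 + (11/71)·0.4348 = 0.633

0.633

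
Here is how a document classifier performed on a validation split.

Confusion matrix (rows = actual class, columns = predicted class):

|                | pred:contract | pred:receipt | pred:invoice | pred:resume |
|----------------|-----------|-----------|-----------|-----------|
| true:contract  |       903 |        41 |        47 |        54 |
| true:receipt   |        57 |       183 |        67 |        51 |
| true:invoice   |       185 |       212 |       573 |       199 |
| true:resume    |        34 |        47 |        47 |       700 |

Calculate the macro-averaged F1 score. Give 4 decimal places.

0.6534

Per-class F1 score (2·TP/(2·TP+FP+FN)):
  contract: TP=903, FP=57+185+34=276, FN=41+47+54=142 → 1806/2224 = 0.81205
  receipt: TP=183, FP=41+212+47=300, FN=57+67+51=175 → 366/841 = 0.43520
  invoice: TP=573, FP=47+67+47=161, FN=185+212+199=596 → 1146/1903 = 0.60221
  resume: TP=700, FP=54+51+199=304, FN=34+47+47=128 → 1400/1832 = 0.76419
Macro-F1 score = mean = (0.81205 + 0.43520 + 0.60221 + 0.76419) / 4 = 0.6534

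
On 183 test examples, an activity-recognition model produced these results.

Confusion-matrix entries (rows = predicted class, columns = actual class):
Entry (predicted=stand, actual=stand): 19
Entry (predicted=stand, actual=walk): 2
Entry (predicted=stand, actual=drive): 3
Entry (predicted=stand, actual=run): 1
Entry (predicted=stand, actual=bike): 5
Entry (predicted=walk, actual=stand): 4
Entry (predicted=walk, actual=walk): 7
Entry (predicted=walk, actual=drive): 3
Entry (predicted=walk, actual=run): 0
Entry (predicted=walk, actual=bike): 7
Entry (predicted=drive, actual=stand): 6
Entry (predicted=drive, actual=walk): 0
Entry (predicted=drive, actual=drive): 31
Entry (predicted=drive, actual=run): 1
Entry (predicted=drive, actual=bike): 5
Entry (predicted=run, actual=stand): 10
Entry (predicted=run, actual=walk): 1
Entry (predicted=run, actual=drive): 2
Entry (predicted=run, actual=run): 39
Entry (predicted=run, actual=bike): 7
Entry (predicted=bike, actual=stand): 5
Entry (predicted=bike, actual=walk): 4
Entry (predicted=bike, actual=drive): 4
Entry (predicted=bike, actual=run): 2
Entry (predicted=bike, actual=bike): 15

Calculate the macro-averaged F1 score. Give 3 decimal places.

Per-class F1 score (2·TP/(2·TP+FP+FN)):
  stand: TP=19, FP=2+3+1+5=11, FN=4+6+10+5=25 → 38/74 = 0.5135
  walk: TP=7, FP=4+3+0+7=14, FN=2+0+1+4=7 → 14/35 = 0.4000
  drive: TP=31, FP=6+0+1+5=12, FN=3+3+2+4=12 → 62/86 = 0.7209
  run: TP=39, FP=10+1+2+7=20, FN=1+0+1+2=4 → 78/102 = 0.7647
  bike: TP=15, FP=5+4+4+2=15, FN=5+7+5+7=24 → 30/69 = 0.4348
Macro-F1 score = mean = (0.5135 + 0.4000 + 0.7209 + 0.7647 + 0.4348) / 5 = 0.567

0.567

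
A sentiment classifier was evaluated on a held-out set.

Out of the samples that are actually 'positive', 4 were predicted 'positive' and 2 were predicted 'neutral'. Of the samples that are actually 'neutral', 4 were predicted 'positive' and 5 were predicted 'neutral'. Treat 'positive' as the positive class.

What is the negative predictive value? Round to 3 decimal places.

0.714

NPV = TN/(TN+FN) = 5/(5+2) = 0.714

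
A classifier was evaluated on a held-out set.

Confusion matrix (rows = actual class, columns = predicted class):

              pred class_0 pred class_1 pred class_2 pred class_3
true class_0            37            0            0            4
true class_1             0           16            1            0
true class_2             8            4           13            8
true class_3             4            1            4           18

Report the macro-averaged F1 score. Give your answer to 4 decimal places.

Per-class F1 score (2·TP/(2·TP+FP+FN)):
  class_0: TP=37, FP=0+8+4=12, FN=0+0+4=4 → 74/90 = 0.82222
  class_1: TP=16, FP=0+4+1=5, FN=0+1+0=1 → 32/38 = 0.84211
  class_2: TP=13, FP=0+1+4=5, FN=8+4+8=20 → 26/51 = 0.50980
  class_3: TP=18, FP=4+0+8=12, FN=4+1+4=9 → 36/57 = 0.63158
Macro-F1 score = mean = (0.82222 + 0.84211 + 0.50980 + 0.63158) / 4 = 0.7014

0.7014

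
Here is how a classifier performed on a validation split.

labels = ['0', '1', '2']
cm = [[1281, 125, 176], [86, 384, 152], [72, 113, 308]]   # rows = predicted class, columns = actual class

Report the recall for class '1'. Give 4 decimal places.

0.6174

Take TP from the diagonal, FP from the rest of the '1' prediction marginal, FN from the rest of the '1' actual marginal.
recall = TP/(TP+FN).
1: TP=384, FN=125+113=238 → 384/622 = 0.61736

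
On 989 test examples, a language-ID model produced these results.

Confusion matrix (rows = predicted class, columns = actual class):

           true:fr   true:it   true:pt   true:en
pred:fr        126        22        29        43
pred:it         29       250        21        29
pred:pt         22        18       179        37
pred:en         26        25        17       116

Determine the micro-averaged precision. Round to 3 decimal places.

0.678

Micro-averaging pools counts across classes: ΣTP=671, ΣFP=318, ΣFN=318.
Micro-precision = TP/(TP+FP) on pooled counts = 0.678 (equals overall accuracy in single-label multiclass).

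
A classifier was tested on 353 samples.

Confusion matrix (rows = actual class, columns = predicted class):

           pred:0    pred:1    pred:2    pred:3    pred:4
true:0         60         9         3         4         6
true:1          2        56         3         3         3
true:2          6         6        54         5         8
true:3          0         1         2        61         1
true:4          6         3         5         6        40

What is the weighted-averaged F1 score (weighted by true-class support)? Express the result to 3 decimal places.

0.765

Per-class F1 score (2·TP/(2·TP+FP+FN)):
  0: TP=60, FP=2+6+0+6=14, FN=9+3+4+6=22 → 120/156 = 0.7692
  1: TP=56, FP=9+6+1+3=19, FN=2+3+3+3=11 → 112/142 = 0.7887
  2: TP=54, FP=3+3+2+5=13, FN=6+6+5+8=25 → 108/146 = 0.7397
  3: TP=61, FP=4+3+5+6=18, FN=0+1+2+1=4 → 122/144 = 0.8472
  4: TP=40, FP=6+3+8+1=18, FN=6+3+5+6=20 → 80/118 = 0.6780
Weighted-F1 score = Σ (supportᵢ/N)·F1 scoreᵢ with N=353: (82/353)·0.7692 + (67/353)·0.7887 + (79/353)·0.7397 + (65/353)·0.8472 + (60/353)·0.6780 = 0.765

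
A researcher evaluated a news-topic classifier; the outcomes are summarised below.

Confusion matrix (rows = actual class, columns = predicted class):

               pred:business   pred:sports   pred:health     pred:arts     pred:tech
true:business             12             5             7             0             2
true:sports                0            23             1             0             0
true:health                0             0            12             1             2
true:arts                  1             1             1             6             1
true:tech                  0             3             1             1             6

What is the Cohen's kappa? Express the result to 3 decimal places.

Observed agreement pₒ = trace/N = 59/86 = 0.6860
Expected agreement pₑ = Σ (rowᵢ·colᵢ)/N² = (26·13 + 24·32 + 15·22 + 10·8 + 11·11)/86² = 0.2213
κ = (pₒ − pₑ)/(1 − pₑ) = (0.6860 − 0.2213)/(1 − 0.2213) = 0.597

0.597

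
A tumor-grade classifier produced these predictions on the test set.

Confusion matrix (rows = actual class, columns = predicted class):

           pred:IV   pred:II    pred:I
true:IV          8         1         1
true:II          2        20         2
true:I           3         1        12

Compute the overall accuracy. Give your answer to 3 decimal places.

Accuracy = trace / total = (8+20+12=40) / 50 = 40/50 = 0.800

0.800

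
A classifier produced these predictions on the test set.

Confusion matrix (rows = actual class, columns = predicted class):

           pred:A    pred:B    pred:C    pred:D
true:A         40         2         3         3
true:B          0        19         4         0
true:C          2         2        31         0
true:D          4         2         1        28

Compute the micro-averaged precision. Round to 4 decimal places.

0.8369

Micro-averaging pools counts across classes: ΣTP=118, ΣFP=23, ΣFN=23.
Micro-precision = TP/(TP+FP) on pooled counts = 0.8369 (equals overall accuracy in single-label multiclass).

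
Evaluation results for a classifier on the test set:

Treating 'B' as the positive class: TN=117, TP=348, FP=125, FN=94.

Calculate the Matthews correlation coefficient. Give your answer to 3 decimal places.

MCC = (TP·TN − FP·FN) / √((TP+FP)(TP+FN)(TN+FP)(TN+FN))
Numerator = 348·117 − 125·94 = 28966
Denominator = √(473·442·242·211) = √10675328092 = 103321.4793
MCC = 28966 / 103321.4793 = 0.280

0.280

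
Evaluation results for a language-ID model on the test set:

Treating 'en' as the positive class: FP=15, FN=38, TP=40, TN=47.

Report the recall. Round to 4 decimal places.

0.5128

Recall = TP/(TP+FN) = 40/(40+38) = 40/78 = 0.5128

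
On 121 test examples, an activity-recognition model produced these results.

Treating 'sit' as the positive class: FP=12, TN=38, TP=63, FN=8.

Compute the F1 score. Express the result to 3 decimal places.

0.863

Precision = TP/(TP+FP) = 63/75 = 0.8400
Recall = TP/(TP+FN) = 63/71 = 0.8873
F1 = 2·TP/(2·TP+FP+FN) = 126/146 = 0.863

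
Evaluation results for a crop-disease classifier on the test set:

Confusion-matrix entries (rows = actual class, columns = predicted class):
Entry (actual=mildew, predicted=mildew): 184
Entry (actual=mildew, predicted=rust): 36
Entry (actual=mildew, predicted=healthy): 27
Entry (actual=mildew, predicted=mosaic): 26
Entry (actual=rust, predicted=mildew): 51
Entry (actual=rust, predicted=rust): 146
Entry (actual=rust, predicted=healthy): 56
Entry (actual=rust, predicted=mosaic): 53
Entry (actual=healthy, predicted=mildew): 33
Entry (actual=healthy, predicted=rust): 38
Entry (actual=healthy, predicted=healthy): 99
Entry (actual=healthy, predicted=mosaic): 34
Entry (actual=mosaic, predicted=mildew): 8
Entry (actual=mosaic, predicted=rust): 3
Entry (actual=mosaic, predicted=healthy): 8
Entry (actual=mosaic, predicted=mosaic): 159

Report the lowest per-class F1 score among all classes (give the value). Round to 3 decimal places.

0.503

Per-class F1 score (2·TP/(2·TP+FP+FN)):
  mildew: TP=184, FP=51+33+8=92, FN=36+27+26=89 → 368/549 = 0.6703
  rust: TP=146, FP=36+38+3=77, FN=51+56+53=160 → 292/529 = 0.5520
  healthy: TP=99, FP=27+56+8=91, FN=33+38+34=105 → 198/394 = 0.5025
  mosaic: TP=159, FP=26+53+34=113, FN=8+3+8=19 → 318/450 = 0.7067
Lowest is class 'healthy' with F1 score = 0.503.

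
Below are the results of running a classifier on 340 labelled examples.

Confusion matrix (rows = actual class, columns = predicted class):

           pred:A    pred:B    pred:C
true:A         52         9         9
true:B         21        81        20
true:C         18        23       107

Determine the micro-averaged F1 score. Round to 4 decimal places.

0.7059

Micro-averaging pools counts across classes: ΣTP=240, ΣFP=100, ΣFN=100.
Micro-F1 score = 2·TP/(2·TP+FP+FN) on pooled counts = 0.7059 (equals overall accuracy in single-label multiclass).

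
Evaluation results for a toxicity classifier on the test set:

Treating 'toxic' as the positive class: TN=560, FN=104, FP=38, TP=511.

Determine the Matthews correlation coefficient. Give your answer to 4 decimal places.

0.7707

MCC = (TP·TN − FP·FN) / √((TP+FP)(TP+FN)(TN+FP)(TN+FN))
Numerator = 511·560 − 38·104 = 282208
Denominator = √(549·615·598·664) = √134065404720 = 366149.4295
MCC = 282208 / 366149.4295 = 0.7707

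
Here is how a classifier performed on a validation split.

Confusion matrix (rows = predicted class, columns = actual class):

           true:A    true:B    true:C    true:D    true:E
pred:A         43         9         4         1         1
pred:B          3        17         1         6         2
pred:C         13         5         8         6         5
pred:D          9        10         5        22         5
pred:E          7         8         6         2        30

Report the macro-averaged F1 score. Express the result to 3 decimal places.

Per-class F1 score (2·TP/(2·TP+FP+FN)):
  A: TP=43, FP=9+4+1+1=15, FN=3+13+9+7=32 → 86/133 = 0.6466
  B: TP=17, FP=3+1+6+2=12, FN=9+5+10+8=32 → 34/78 = 0.4359
  C: TP=8, FP=13+5+6+5=29, FN=4+1+5+6=16 → 16/61 = 0.2623
  D: TP=22, FP=9+10+5+5=29, FN=1+6+6+2=15 → 44/88 = 0.5000
  E: TP=30, FP=7+8+6+2=23, FN=1+2+5+5=13 → 60/96 = 0.6250
Macro-F1 score = mean = (0.6466 + 0.4359 + 0.2623 + 0.5000 + 0.6250) / 5 = 0.494

0.494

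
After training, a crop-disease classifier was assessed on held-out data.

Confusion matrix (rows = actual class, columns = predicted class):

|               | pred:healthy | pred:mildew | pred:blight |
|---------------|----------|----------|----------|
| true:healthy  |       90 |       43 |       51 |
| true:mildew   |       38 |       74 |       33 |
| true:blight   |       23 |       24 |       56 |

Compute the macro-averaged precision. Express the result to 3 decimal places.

0.507

Per-class precision (TP/(TP+FP)):
  healthy: TP=90, FP=38+23=61 → 90/151 = 0.5960
  mildew: TP=74, FP=43+24=67 → 74/141 = 0.5248
  blight: TP=56, FP=51+33=84 → 56/140 = 0.4000
Macro-precision = mean = (0.5960 + 0.5248 + 0.4000) / 3 = 0.507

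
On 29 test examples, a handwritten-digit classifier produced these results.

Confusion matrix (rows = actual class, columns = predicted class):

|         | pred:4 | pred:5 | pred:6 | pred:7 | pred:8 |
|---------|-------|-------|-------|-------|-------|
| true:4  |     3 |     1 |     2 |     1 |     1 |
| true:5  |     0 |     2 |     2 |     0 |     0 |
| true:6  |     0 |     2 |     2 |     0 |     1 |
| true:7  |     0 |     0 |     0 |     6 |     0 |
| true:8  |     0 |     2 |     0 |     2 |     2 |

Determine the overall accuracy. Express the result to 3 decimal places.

0.517

Accuracy = trace / total = (3+2+2+6+2=15) / 29 = 15/29 = 0.517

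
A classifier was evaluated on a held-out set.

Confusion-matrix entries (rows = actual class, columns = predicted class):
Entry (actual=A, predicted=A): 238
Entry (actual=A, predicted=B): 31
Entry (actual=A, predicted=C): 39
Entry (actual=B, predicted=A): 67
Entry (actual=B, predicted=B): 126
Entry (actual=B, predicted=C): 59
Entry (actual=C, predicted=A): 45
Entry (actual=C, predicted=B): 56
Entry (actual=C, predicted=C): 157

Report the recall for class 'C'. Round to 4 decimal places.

One-vs-rest for 'C': TP = diagonal; FP = other classes predicted 'C'; FN = 'C' predicted as other.
recall = TP/(TP+FN).
C: TP=157, FN=45+56=101 → 157/258 = 0.60853

0.6085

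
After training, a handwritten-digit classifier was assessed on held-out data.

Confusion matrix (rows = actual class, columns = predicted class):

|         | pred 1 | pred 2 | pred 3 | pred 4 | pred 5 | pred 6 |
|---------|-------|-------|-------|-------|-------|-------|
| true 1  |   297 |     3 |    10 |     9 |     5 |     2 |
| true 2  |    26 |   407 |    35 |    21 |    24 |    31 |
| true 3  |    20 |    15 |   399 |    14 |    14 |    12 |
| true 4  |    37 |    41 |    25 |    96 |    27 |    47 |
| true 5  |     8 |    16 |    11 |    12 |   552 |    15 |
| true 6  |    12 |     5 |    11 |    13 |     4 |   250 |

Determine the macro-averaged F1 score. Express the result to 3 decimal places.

Per-class F1 score (2·TP/(2·TP+FP+FN)):
  1: TP=297, FP=26+20+37+8+12=103, FN=3+10+9+5+2=29 → 594/726 = 0.8182
  2: TP=407, FP=3+15+41+16+5=80, FN=26+35+21+24+31=137 → 814/1031 = 0.7895
  3: TP=399, FP=10+35+25+11+11=92, FN=20+15+14+14+12=75 → 798/965 = 0.8269
  4: TP=96, FP=9+21+14+12+13=69, FN=37+41+25+27+47=177 → 192/438 = 0.4384
  5: TP=552, FP=5+24+14+27+4=74, FN=8+16+11+12+15=62 → 1104/1240 = 0.8903
  6: TP=250, FP=2+31+12+47+15=107, FN=12+5+11+13+4=45 → 500/652 = 0.7669
Macro-F1 score = mean = (0.8182 + 0.7895 + 0.8269 + 0.4384 + 0.8903 + 0.7669) / 6 = 0.755

0.755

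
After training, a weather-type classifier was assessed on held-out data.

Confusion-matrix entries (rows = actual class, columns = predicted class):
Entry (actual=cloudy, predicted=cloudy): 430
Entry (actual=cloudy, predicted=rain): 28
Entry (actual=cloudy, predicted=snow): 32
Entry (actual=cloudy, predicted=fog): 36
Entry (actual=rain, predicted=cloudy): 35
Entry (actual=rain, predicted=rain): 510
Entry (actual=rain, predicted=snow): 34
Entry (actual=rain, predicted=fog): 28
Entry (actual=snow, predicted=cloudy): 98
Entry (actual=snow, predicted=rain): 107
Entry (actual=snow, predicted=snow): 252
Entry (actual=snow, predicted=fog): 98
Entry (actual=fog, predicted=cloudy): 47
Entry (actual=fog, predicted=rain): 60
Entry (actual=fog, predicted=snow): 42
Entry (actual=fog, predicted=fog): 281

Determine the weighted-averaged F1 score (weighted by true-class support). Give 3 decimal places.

0.686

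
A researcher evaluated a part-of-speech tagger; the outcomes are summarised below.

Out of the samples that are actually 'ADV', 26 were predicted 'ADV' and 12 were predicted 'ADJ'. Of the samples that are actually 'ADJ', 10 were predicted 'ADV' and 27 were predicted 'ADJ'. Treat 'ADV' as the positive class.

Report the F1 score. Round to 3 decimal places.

0.703

Precision = TP/(TP+FP) = 26/36 = 0.7222
Recall = TP/(TP+FN) = 26/38 = 0.6842
F1 = 2·TP/(2·TP+FP+FN) = 52/74 = 0.703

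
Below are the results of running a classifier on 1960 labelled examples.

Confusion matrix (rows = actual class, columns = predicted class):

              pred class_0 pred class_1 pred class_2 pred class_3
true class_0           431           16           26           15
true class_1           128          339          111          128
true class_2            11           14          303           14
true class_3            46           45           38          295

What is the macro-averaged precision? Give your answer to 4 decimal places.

Per-class precision (TP/(TP+FP)):
  class_0: TP=431, FP=128+11+46=185 → 431/616 = 0.69968
  class_1: TP=339, FP=16+14+45=75 → 339/414 = 0.81884
  class_2: TP=303, FP=26+111+38=175 → 303/478 = 0.63389
  class_3: TP=295, FP=15+128+14=157 → 295/452 = 0.65265
Macro-precision = mean = (0.69968 + 0.81884 + 0.63389 + 0.65265) / 4 = 0.7013

0.7013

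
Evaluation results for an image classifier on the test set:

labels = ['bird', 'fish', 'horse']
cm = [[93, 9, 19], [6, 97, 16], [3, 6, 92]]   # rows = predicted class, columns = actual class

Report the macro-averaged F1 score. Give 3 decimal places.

0.827

Per-class F1 score (2·TP/(2·TP+FP+FN)):
  bird: TP=93, FP=9+19=28, FN=6+3=9 → 186/223 = 0.8341
  fish: TP=97, FP=6+16=22, FN=9+6=15 → 194/231 = 0.8398
  horse: TP=92, FP=3+6=9, FN=19+16=35 → 184/228 = 0.8070
Macro-F1 score = mean = (0.8341 + 0.8398 + 0.8070) / 3 = 0.827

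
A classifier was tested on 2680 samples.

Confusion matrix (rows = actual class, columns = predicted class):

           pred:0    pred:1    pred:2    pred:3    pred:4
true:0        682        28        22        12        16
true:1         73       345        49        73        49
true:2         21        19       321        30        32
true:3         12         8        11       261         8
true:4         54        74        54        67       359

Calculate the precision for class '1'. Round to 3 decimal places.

0.728

Take TP from the diagonal, FP from the rest of the '1' prediction marginal, FN from the rest of the '1' actual marginal.
precision = TP/(TP+FP).
1: TP=345, FP=28+19+8+74=129 → 345/474 = 0.7278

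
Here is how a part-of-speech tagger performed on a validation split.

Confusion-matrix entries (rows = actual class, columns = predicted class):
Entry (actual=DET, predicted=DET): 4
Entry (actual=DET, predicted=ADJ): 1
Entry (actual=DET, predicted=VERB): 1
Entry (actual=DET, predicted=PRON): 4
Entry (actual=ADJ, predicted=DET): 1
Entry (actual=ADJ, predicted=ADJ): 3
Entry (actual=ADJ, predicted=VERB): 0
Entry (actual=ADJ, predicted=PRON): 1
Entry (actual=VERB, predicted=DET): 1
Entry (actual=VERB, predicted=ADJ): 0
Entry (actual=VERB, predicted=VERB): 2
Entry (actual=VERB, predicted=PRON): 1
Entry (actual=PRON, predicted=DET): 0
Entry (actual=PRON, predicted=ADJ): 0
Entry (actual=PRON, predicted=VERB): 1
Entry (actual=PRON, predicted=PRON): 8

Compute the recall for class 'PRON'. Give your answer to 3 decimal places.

0.889

Treat 'PRON' as positive and all other classes as negative.
recall = TP/(TP+FN).
PRON: TP=8, FN=0+0+1=1 → 8/9 = 0.8889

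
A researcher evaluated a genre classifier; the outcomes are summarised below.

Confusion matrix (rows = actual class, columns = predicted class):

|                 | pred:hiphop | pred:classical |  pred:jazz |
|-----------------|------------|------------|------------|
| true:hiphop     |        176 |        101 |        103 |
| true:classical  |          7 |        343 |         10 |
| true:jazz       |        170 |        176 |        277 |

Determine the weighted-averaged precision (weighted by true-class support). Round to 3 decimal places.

Per-class precision (TP/(TP+FP)):
  hiphop: TP=176, FP=7+170=177 → 176/353 = 0.4986
  classical: TP=343, FP=101+176=277 → 343/620 = 0.5532
  jazz: TP=277, FP=103+10=113 → 277/390 = 0.7103
Weighted-precision = Σ (supportᵢ/N)·precisionᵢ with N=1363: (380/1363)·0.4986 + (360/1363)·0.5532 + (623/1363)·0.7103 = 0.610

0.610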